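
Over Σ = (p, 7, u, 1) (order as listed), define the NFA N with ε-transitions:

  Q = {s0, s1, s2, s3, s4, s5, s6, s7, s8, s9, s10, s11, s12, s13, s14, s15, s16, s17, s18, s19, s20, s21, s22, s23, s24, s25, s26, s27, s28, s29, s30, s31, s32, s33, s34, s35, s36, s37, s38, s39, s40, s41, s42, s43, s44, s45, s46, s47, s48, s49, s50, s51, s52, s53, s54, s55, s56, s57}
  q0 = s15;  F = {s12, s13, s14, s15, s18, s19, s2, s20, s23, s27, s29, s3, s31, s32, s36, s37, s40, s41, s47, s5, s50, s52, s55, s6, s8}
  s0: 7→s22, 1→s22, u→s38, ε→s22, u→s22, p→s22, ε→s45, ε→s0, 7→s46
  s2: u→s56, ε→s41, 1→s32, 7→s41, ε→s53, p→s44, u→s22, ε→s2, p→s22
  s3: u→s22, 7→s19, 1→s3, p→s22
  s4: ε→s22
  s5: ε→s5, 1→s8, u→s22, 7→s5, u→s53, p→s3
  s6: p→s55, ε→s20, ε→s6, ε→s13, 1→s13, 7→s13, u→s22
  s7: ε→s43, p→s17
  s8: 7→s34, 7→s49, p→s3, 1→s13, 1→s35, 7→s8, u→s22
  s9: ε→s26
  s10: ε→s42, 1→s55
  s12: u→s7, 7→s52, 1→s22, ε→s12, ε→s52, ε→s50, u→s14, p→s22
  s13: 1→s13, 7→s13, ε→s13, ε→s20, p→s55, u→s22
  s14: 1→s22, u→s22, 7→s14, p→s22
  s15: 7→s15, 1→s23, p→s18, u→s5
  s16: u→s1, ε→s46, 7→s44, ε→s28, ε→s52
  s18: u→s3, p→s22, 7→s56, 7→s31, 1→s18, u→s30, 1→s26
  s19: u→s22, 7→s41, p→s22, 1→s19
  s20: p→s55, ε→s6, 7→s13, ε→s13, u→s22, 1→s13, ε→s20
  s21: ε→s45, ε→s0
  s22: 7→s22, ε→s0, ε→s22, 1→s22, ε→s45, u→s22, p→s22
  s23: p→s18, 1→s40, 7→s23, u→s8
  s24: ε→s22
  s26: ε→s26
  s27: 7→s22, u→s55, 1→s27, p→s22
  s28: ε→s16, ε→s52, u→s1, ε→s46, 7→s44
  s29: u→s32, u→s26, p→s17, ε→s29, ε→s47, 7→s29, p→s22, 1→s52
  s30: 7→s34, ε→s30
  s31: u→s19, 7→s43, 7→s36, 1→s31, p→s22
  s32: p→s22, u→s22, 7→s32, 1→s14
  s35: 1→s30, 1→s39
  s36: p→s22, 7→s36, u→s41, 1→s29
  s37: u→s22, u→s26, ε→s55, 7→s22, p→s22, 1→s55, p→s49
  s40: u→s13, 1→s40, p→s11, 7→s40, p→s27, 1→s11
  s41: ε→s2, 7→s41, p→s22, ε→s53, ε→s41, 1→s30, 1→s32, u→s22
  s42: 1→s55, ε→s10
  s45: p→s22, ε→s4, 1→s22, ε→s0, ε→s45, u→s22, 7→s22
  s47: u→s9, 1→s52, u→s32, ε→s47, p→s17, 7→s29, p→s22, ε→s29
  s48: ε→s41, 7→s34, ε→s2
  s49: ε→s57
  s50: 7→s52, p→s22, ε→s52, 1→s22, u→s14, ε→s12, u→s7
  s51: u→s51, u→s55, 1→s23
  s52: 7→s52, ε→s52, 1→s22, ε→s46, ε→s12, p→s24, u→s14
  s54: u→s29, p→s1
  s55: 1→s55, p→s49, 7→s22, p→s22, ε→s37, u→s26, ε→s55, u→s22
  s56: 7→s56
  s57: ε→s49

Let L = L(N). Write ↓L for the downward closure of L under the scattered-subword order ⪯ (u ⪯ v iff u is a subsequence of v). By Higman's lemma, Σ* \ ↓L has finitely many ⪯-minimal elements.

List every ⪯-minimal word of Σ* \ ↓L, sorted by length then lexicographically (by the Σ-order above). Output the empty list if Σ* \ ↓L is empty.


A = [pp, uu, 11p7, p77111].

|Q|=58, |F|=25, |δ|=213 (59 ε).
min D↑ (19 st, q0=0, F={4}): 0:p→1,7→0,u→2,1→3 1:p→4,7→5,u→6,1→1 2:p→6,7→2,u→4,1→7 3:p→1,7→3,u→7,1→8 4:p→4,7→4,u→4,1→4 5:p→4,7→9,u→10,1→5 6:p→4,7→10,u→4,1→6 7:p→6,7→7,u→4,1→11 8:p→12,7→8,u→11,1→8 9:p→4,7→9,u→13,1→14 10:p→4,7→13,u→4,1→10 11:p→15,7→11,u→4,1→11 12:p→4,7→4,u→15,1→12 13:p→4,7→13,u→4,1→16 14:p→4,7→14,u→16,1→17 15:p→4,7→4,u→4,1→15 16:p→4,7→16,u→4,1→18 17:p→4,7→17,u→18,1→4 18:p→4,7→18,u→4,1→4 [Hopcroft].
'pp': run [47, 37, 11] end={s0,s17,s22,s24,s38,s4,s44,s45,s46,s49,s57} ∉↓L; 2/2 del acc.
'uu': run [47, 33, 9] end={s0,s22,s26,s38,s4,s45,s46,s53,s56} — reject; 2/2 single-dels accept.
'11p7': run [47, 45, 43, 16, 6] end={s0,s22,s38,s4,s45,s46} ∉↓L; 4/4 deletions ∈↓L.
'p77111': |S_i|=[47, 37, 29, 27, 21, 14, 6] end={s0,s22,s38,s4,s45,s46} ∉↓L; 6/6 single-dels accept.
4 words, ⪯-incomp.


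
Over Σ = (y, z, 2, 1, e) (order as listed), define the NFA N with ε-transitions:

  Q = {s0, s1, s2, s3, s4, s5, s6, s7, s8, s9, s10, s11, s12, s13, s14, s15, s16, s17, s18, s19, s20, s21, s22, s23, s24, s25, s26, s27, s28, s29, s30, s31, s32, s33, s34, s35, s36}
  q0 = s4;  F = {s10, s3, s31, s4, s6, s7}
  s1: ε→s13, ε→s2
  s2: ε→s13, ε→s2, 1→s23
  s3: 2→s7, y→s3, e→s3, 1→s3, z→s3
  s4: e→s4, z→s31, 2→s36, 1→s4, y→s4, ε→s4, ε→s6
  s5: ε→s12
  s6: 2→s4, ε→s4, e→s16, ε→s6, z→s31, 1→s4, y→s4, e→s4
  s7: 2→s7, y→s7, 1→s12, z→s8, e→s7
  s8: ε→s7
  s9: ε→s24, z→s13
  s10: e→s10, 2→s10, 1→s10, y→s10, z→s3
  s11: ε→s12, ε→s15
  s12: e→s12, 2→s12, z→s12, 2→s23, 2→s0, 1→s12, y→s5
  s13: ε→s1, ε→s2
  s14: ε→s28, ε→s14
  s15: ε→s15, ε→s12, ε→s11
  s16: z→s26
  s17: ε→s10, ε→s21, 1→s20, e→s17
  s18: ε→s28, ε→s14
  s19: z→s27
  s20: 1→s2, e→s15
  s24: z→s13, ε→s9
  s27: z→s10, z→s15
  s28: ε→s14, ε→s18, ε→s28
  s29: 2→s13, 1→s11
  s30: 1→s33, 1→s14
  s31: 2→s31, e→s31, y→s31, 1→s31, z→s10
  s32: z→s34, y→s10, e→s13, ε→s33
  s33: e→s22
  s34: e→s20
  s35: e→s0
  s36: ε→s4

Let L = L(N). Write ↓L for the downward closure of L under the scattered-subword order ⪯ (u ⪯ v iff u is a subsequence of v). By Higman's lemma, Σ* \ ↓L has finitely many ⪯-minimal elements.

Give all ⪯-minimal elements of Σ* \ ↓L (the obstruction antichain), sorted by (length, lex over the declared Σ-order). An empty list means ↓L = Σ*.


|Q|=37, |F|=6, |δ|=89 (30 ε).
min D↑ (6 st, q0=0, F={5}): 0:y→0,z→1,2→0,1→0,e→0 1:y→1,z→2,2→1,1→1,e→1 2:y→2,z→3,2→2,1→2,e→2 3:y→3,z→3,2→4,1→3,e→3 4:y→4,z→4,2→4,1→5,e→4 5:y→5,z→5,2→5,1→5,e→5 [Hopcroft].
'zzz21': |S_i|=[14, 10, 8, 7, 6, 4] end={s0,s12,s23,s5} rej; 5/5 deletions ∈↓L.
1 words, ⪯-incomp.

A = [zzz21].


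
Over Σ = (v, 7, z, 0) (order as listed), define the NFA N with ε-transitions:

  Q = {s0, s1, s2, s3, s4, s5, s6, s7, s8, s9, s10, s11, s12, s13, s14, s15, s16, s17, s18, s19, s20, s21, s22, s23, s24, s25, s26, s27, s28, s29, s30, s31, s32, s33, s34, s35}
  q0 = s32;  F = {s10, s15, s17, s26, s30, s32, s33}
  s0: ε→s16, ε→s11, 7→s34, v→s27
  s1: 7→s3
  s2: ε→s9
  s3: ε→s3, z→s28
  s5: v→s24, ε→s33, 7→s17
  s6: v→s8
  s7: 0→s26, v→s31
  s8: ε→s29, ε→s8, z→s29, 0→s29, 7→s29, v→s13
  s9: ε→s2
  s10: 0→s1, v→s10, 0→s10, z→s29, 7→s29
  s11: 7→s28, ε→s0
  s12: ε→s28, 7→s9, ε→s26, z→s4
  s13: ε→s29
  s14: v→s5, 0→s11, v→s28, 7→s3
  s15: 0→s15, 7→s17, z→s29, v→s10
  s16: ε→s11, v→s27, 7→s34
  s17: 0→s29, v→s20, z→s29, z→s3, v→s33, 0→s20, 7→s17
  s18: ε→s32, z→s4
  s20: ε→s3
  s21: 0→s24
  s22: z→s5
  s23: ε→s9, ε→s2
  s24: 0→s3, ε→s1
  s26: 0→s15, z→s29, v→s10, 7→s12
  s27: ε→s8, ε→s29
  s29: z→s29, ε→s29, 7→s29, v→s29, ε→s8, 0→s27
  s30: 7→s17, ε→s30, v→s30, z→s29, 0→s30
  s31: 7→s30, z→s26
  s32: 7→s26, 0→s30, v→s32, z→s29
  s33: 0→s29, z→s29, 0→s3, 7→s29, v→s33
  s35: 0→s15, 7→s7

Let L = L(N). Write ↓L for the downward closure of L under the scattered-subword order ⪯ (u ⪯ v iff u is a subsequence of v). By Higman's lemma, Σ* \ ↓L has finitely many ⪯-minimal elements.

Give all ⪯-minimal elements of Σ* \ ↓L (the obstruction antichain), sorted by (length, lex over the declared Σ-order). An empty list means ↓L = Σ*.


|Q|=36, |F|=7, |δ|=90 (23 ε).
min D↑ (8 st, q0=0, F={2}): 0:v→0,7→1,z→2,0→3 1:v→4,7→1,z→2,0→5 2:v→2,7→2,z→2,0→2 3:v→3,7→6,z→2,0→3 4:v→4,7→2,z→2,0→4 5:v→4,7→6,z→2,0→5 6:v→7,7→6,z→2,0→2 7:v→7,7→2,z→2,0→2 [Hopcroft].
'z': run [19, 7] end={s13,s27,s28,s29,s3,s4,s8} — reject; 1/1 single-dels accept.
'7v7': |S_i|=[19, 17, 10, 6] end={s13,s27,s28,s29,s3,s8} ∉↓L; 3/3 del acc.
'070': run [19, 13, 9, 7] end={s13,s20,s27,s28,s29,s3,s8} rej; 3/3 del acc.
3 obstructions.

Antichain: [z, 7v7, 070].


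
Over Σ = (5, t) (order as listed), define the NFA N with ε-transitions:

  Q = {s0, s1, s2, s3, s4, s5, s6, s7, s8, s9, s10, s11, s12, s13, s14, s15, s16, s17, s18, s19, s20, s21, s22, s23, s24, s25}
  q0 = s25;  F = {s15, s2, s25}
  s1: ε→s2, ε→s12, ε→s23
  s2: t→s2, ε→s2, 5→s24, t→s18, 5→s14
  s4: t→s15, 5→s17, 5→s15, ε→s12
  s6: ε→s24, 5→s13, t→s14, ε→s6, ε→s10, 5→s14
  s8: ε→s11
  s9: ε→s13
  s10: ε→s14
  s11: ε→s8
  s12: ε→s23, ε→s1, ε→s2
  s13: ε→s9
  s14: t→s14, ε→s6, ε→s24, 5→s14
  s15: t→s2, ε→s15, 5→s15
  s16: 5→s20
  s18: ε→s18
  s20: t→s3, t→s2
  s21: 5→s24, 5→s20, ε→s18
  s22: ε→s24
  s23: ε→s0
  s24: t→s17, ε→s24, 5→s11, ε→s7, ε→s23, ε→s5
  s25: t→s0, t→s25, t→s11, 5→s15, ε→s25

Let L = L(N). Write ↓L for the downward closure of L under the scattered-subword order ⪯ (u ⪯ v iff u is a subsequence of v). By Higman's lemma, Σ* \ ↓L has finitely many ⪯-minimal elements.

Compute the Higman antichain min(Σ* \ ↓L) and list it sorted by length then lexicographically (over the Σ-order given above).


Antichain: [5t5].

|Q|=26, |F|=3, |δ|=53 (28 ε).
min D↑ (4 st, q0=0, F={3}): 0:5→1,t→0 1:5→1,t→2 2:5→3,t→2 3:5→3,t→3 [Hopcroft].
'5t5': N↓-sim [17, 16, 15, 13] end={s0,s10,s11,s13,s14,s17,s23,s24,s5,s6,s7,s8,…} rej; 3/3 single-dels accept.
1 minimals (antichain).


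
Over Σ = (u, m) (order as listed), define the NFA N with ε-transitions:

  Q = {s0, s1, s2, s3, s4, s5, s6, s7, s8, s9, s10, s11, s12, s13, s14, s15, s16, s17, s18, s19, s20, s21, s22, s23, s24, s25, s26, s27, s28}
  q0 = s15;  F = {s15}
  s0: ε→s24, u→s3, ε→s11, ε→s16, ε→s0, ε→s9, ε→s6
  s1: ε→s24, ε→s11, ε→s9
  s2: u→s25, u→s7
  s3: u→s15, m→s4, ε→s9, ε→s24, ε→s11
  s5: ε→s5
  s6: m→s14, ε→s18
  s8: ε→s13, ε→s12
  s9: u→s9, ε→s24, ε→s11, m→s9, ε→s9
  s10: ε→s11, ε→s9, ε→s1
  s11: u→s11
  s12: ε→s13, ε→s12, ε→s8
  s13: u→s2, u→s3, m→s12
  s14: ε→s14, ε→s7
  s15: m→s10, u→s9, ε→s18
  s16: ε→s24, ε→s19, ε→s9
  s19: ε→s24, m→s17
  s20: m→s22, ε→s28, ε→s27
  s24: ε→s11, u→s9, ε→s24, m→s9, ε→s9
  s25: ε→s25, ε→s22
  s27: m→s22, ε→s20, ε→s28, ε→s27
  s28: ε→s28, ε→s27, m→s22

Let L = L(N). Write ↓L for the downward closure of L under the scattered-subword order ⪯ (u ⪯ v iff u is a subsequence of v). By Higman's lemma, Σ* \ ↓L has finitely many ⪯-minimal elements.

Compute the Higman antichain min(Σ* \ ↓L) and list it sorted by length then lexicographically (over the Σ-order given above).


|Q|=29, |F|=1, |δ|=64 (44 ε).
min D↑ (2 st, q0=0, F={1}): 0:u→1,m→1 1:u→1,m→1 [Hopcroft].
'u': N↓-sim [7, 3] end={s11,s24,s9} rej; 1/1 single-dels accept.
'm': run [7, 5] end={s1,s10,s11,s24,s9} rej; 1/1 single-dels accept.
2 obstructions.

A = [u, m].


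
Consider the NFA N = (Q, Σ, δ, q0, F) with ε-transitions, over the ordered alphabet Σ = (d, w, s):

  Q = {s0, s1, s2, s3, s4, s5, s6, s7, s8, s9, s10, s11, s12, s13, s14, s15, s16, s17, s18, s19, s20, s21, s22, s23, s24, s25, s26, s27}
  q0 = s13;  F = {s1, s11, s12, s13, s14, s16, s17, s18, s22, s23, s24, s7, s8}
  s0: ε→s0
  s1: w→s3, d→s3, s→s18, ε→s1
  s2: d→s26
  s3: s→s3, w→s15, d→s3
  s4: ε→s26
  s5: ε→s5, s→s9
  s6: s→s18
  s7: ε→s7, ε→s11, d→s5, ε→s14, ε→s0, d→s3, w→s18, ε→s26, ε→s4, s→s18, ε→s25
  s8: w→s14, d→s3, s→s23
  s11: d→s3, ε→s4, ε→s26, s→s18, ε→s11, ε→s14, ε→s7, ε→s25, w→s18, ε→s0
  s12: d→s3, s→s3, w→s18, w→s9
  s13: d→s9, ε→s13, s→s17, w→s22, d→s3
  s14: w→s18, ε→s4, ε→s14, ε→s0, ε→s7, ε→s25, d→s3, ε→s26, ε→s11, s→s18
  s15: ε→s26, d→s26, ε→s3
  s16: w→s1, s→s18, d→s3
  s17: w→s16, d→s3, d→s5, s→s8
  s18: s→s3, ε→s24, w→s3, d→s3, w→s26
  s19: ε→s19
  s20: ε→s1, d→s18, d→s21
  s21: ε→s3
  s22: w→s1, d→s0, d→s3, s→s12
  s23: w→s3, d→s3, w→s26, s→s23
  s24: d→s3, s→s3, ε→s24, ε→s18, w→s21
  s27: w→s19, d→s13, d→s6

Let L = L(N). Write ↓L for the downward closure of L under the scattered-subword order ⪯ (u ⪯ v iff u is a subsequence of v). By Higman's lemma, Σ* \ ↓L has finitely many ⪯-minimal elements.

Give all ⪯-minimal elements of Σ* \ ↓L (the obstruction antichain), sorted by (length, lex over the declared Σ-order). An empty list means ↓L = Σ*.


Antichain: [d, www, wss, swsw, sssw, sswws].

|Q|=28, |F|=13, |δ|=92 (34 ε).
min D↑ (11 st, q0=0, F={1}): 0:d→1,w→2,s→3 1:d→1,w→1,s→1 2:d→1,w→4,s→5 3:d→1,w→6,s→7 4:d→1,w→1,s→8 5:d→1,w→8,s→1 6:d→1,w→4,s→8 7:d→1,w→9,s→10 8:d→1,w→1,s→1 9:d→1,w→8,s→8 10:d→1,w→1,s→10 (ε-aug+det+¬).
'd': |S_i|=[22, 6] end={s0,s15,s26,s3,s5,s9} rej; 1/1 single-dels accept.
'www': |S_i|=[22, 18, 8, 4] end={s15,s21,s26,s3} — reject; 3/3 single-dels accept.
'wss': N↓-sim [22, 18, 8, 3] end={s15,s26,s3} — reject; 3/3 del acc.
'swsw': |S_i|=[22, 20, 16, 7, 4] end={s15,s21,s26,s3} — reject; 4/4 single-dels accept.
'sssw': |S_i|=[22, 20, 16, 8, 4] end={s15,s21,s26,s3} — reject; 4/4 del acc.
'sswws': N↓-sim [22, 20, 16, 14, 6, 3] end={s15,s26,s3} — reject; 5/5 deletions ∈↓L.
6 words, ⪯-incomp.


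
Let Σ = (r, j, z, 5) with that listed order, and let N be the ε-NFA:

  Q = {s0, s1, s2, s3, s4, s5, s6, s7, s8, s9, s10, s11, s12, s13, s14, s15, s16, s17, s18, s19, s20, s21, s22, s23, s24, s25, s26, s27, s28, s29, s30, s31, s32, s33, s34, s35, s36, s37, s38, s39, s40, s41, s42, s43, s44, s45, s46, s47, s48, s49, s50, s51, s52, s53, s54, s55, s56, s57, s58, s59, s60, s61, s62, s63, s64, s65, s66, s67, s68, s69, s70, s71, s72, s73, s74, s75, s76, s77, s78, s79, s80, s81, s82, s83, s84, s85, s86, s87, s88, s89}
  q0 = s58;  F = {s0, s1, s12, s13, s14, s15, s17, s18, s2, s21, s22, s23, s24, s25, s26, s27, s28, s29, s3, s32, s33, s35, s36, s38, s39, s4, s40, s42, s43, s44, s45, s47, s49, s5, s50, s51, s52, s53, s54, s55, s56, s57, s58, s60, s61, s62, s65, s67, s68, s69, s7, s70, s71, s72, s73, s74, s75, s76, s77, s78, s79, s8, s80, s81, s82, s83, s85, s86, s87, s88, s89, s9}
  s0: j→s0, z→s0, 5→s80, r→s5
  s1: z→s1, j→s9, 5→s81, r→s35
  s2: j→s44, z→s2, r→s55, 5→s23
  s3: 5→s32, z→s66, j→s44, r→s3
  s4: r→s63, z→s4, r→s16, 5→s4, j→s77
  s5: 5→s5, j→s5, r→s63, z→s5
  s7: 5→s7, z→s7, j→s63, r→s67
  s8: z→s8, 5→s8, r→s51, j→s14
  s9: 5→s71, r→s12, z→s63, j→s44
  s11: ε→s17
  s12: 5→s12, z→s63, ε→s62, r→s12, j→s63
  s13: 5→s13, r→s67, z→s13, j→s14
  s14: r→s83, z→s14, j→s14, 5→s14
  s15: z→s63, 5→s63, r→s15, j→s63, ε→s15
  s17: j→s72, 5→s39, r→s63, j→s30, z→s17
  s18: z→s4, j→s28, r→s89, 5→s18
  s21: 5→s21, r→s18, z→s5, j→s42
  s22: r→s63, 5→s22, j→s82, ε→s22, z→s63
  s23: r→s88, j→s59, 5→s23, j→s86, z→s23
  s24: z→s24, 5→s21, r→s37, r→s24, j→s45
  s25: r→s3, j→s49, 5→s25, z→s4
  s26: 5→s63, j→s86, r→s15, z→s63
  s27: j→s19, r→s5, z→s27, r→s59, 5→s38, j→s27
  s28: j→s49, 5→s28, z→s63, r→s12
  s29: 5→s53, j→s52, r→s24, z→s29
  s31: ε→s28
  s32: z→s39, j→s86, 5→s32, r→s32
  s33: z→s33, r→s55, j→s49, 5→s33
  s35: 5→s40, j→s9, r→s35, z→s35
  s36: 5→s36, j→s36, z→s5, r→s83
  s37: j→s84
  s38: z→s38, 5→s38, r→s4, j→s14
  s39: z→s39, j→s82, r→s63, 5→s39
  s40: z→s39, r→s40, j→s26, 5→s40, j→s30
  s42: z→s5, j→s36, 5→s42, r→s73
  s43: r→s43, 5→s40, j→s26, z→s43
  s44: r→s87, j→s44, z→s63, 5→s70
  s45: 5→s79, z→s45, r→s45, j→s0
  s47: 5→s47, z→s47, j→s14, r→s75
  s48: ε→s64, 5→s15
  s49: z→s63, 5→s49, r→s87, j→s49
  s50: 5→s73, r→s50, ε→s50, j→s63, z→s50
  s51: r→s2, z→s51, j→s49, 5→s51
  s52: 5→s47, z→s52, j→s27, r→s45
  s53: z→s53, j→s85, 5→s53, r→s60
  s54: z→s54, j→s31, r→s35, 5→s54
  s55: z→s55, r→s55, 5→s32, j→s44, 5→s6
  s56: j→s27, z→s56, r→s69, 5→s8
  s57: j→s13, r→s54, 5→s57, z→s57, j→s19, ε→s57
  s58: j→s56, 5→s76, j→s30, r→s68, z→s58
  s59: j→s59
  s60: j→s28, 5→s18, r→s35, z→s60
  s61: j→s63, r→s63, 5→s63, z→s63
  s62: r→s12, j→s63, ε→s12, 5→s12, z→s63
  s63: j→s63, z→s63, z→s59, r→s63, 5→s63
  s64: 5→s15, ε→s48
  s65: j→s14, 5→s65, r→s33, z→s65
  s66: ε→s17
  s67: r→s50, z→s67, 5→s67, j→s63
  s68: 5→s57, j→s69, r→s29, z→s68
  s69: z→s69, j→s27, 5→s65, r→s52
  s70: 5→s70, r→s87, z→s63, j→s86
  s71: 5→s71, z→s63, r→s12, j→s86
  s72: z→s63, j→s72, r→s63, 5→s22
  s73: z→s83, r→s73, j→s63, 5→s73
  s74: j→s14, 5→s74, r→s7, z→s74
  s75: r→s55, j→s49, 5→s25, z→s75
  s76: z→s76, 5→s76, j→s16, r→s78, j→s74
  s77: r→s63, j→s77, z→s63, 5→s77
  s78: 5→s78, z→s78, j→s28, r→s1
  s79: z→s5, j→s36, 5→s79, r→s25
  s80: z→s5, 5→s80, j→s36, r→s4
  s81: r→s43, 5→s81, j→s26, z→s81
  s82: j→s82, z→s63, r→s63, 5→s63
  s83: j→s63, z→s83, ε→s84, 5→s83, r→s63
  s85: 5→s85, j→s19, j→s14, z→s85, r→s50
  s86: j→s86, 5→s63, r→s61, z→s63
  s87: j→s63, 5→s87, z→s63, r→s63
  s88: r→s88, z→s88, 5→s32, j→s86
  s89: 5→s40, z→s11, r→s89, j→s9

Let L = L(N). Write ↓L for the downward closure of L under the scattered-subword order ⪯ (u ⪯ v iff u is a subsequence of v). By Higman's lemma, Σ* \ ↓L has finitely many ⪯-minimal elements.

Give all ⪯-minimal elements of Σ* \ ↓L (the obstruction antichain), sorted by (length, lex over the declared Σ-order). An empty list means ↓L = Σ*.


A = [jjrr, 5rjz, 5jrj, rrr5zr, 5rr5j5].

|Q|=90, |F|=72, |δ|=321 (12 ε).
min D↑ (72 st, q0=0, F={32}): 0:r→1,j→2,z→0,5→3 1:r→4,j→5,z→1,5→6 2:r→5,j→7,z→2,5→8 3:r→9,j→10,z→3,5→3 4:r→11,j→12,z→4,5→13 5:r→12,j→7,z→5,5→14 6:r→15,j→16,z→6,5→6 7:r→17,j→7,z→7,5→18 8:r→19,j→20,z→8,5→8 9:r→21,j→22,z→9,5→9 10:r→23,j→20,z→10,5→10 11:r→11,j→24,z→11,5→25 12:r→24,j→7,z→12,5→26 13:r→27,j→28,z→13,5→13 14:r→29,j→20,z→14,5→14 15:r→30,j→22,z→15,5→15 16:r→31,j→20,z→16,5→16 17:r→32,j→17,z→17,5→17 18:r→33,j→20,z→18,5→18 19:r→34,j→35,z→19,5→19 20:r→36,j→20,z→20,5→20 21:r→30,j→37,z→21,5→38 22:r→39,j→35,z→32,5→22 23:r→31,j→32,z→23,5→23 24:r→24,j→40,z→24,5→41 25:r→42,j→43,z→17,5→25 26:r→44,j→20,z→26,5→26 27:r→30,j→22,z→27,5→42 28:r→45,j→20,z→28,5→28 29:r→46,j→35,z→29,5→29 30:r→30,j→37,z→30,5→47 31:r→45,j→32,z→31,5→31 32:r→32,j→32,z→32,5→32 33:r→32,j→48,z→33,5→33 34:r→46,j→49,z→34,5→50 35:r→51,j→35,z→32,5→35 36:r→32,j→32,z→36,5→36 37:r→39,j→49,z→32,5→52 38:r→53,j→54,z→38,5→38 39:r→39,j→32,z→32,5→39 40:r→17,j→40,z→40,5→55 41:r→56,j→57,z→17,5→41 42:r→58,j→22,z→33,5→42 43:r→59,j→57,z→17,5→43 44:r→46,j→35,z→44,5→56 45:r→45,j→32,z→45,5→59 46:r→46,j→49,z→46,5→60 47:r→47,j→54,z→61,5→47 48:r→32,j→48,z→32,5→48 49:r→51,j→49,z→32,5→62 50:r→63,j→64,z→50,5→50 51:r→32,j→32,z→32,5→51 52:r→39,j→64,z→32,5→52 53:r→53,j→54,z→53,5→47 54:r→65,j→64,z→32,5→32 55:r→33,j→57,z→17,5→55 56:r→66,j→35,z→33,5→56 57:r→36,j→57,z→17,5→57 58:r→58,j→37,z→67,5→47 59:r→59,j→32,z→36,5→59 60:r→60,j→64,z→61,5→60 61:r→32,j→68,z→61,5→61 62:r→51,j→64,z→32,5→62 63:r→63,j→64,z→63,5→60 64:r→69,j→64,z→32,5→32 65:r→65,j→32,z→32,5→32 66:r→66,j→49,z→67,5→60 67:r→32,j→70,z→67,5→61 68:r→32,j→68,z→32,5→32 69:r→32,j→32,z→32,5→32 70:r→32,j→70,z→32,5→71 71:r→32,j→68,z→32,5→71 (ε-aug+det+¬).
'jjrr': |S_i|=[83, 63, 25, 10, 3] end={s16,s59,s63} rej; 4/4 deletions ∈↓L.
'5rjz': run [83, 72, 54, 21, 2] end={s59,s63} — reject; 4/4 single-dels accept.
'5jrj': run [83, 72, 36, 13, 2] end={s59,s63} rej; 4/4 single-dels accept.
'rrr5zr': N↓-sim [83, 78, 70, 53, 42, 16, 3] end={s16,s59,s63} ∉↓L; 6/6 deletions ∈↓L.
'5rr5j5': |S_i|=[83, 72, 54, 40, 27, 8, 2] end={s59,s63} rej; 6/6 del acc.
5 obstructions.


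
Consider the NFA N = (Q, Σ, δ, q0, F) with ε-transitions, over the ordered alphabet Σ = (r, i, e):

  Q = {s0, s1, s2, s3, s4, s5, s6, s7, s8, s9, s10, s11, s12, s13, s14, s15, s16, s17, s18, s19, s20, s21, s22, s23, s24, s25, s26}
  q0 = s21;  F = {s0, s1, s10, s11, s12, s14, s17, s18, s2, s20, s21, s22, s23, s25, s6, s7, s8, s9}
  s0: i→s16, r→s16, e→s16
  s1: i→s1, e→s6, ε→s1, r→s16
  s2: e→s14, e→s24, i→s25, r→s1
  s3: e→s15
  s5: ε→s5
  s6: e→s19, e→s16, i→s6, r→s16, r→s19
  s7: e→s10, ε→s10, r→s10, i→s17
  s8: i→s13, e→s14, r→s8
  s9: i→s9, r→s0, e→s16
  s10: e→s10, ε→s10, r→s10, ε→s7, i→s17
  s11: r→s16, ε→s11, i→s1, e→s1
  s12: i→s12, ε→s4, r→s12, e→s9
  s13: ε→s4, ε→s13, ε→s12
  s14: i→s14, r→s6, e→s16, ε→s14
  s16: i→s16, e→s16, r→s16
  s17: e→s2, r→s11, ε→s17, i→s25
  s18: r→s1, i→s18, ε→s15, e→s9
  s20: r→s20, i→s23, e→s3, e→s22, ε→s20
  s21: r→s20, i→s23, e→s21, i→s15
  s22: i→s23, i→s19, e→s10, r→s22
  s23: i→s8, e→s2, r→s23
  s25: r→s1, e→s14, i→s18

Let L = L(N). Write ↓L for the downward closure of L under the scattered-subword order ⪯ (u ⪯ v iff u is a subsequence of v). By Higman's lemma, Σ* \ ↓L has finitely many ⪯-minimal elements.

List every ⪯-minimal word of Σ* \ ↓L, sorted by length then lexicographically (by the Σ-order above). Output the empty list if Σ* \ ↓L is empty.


min(Σ*\↓L) = [iiee, ierr, ieee, reeirr, iiieri].

|Q|=27, |F|=18, |δ|=78 (14 ε).
min D↑ (18 st, q0=0, F={14}): 0:r→1,i→2,e→0 1:r→1,i→2,e→3 2:r→2,i→4,e→5 3:r→3,i→2,e→6 4:r→4,i→7,e→8 5:r→9,i→10,e→8 6:r→6,i→11,e→6 7:r→7,i→7,e→12 8:r→13,i→8,e→14 9:r→14,i→9,e→13 10:r→9,i→15,e→8 11:r→16,i→10,e→5 12:r→17,i→12,e→14 13:r→14,i→13,e→14 14:r→14,i→14,e→14 15:r→9,i→15,e→12 16:r→14,i→9,e→9 17:r→14,i→14,e→14 (ε-aug+det+¬).
'iiee': N↓-sim [25, 19, 14, 6, 2] end={s16,s19} rej; 4/4 deletions ∈↓L.
'ierr': run [25, 19, 12, 5, 2] end={s16,s19} ∉↓L; 4/4 single-dels accept.
'ieee': run [25, 19, 12, 7, 2] end={s16,s19} rej; 4/4 deletions ∈↓L.
'reeirr': |S_i|=[25, 24, 23, 16, 14, 6, 2] end={s16,s19} ∉↓L; 6/6 del acc.
'iiieri': |S_i|=[25, 19, 14, 12, 5, 3, 1] end={s16} ∉↓L; 6/6 deletions ∈↓L.
5 words, ⪯-incomp.


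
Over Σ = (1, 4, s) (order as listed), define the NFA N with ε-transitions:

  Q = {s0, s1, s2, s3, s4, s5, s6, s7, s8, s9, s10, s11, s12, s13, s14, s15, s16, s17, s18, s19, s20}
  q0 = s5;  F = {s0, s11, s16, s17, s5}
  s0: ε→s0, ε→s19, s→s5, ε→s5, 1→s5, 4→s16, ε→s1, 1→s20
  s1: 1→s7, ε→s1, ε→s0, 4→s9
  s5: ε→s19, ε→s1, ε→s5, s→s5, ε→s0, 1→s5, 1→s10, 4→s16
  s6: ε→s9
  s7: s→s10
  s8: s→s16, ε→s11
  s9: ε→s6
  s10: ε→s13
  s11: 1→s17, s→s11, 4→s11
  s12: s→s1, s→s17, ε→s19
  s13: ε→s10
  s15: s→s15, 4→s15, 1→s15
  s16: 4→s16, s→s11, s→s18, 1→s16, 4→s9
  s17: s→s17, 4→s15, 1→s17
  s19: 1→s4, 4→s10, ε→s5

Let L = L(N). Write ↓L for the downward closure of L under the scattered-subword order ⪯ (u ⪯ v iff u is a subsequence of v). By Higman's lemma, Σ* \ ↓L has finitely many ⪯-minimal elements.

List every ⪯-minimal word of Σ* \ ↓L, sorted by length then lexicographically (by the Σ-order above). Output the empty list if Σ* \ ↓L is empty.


min(Σ*\↓L) = [4s14].

|Q|=21, |F|=5, |δ|=47 (17 ε).
min D↑ (5 st, q0=0, F={4}): 0:1→0,4→1,s→0 1:1→1,4→1,s→2 2:1→3,4→2,s→2 3:1→3,4→4,s→3 4:1→4,4→4,s→4.
'4s14': |S_i|=[16, 9, 4, 2, 1] end={s15} ∉↓L; 4/4 del acc.
1 minimals (antichain).


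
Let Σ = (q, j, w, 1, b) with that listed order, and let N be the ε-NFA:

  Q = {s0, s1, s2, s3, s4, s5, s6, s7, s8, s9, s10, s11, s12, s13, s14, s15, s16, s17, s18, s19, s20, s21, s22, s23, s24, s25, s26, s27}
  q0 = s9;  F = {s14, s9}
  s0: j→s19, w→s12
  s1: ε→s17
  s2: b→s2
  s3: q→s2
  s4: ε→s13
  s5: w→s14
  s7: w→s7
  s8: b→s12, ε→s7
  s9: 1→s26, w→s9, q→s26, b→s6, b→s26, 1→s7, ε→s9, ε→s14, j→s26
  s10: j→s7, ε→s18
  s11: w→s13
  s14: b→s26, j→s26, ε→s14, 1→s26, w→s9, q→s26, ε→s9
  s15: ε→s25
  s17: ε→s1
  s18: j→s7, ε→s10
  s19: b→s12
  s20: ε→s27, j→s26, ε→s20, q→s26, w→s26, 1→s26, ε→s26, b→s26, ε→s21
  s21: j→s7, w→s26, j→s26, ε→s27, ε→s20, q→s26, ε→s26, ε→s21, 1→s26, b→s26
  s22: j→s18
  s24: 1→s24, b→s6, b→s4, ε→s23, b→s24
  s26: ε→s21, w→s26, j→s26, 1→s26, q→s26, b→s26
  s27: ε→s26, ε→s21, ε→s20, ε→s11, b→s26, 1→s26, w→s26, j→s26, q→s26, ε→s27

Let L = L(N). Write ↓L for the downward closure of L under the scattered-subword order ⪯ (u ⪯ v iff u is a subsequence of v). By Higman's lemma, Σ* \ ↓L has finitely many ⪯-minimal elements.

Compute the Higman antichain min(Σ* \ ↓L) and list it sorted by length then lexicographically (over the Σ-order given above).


|Q|=28, |F|=2, |δ|=75 (26 ε).
min D↑ (2 st, q0=0, F={1}): 0:q→1,j→1,w→0,1→1,b→1 1:q→1,j→1,w→1,1→1,b→1 [Hopcroft].
'q': |S_i|=[10, 7] end={s11,s13,s20,s21,s26,s27,s7} rej; 1/1 deletions ∈↓L.
'j': run [10, 7] end={s11,s13,s20,s21,s26,s27,s7} ∉↓L; 1/1 deletions ∈↓L.
'1': run [10, 7] end={s11,s13,s20,s21,s26,s27,s7} ∉↓L; 1/1 single-dels accept.
'b': N↓-sim [10, 8] end={s11,s13,s20,s21,s26,s27,s6,s7} rej; 1/1 single-dels accept.
4 words, ⪯-incomp.

Antichain: [q, j, 1, b].


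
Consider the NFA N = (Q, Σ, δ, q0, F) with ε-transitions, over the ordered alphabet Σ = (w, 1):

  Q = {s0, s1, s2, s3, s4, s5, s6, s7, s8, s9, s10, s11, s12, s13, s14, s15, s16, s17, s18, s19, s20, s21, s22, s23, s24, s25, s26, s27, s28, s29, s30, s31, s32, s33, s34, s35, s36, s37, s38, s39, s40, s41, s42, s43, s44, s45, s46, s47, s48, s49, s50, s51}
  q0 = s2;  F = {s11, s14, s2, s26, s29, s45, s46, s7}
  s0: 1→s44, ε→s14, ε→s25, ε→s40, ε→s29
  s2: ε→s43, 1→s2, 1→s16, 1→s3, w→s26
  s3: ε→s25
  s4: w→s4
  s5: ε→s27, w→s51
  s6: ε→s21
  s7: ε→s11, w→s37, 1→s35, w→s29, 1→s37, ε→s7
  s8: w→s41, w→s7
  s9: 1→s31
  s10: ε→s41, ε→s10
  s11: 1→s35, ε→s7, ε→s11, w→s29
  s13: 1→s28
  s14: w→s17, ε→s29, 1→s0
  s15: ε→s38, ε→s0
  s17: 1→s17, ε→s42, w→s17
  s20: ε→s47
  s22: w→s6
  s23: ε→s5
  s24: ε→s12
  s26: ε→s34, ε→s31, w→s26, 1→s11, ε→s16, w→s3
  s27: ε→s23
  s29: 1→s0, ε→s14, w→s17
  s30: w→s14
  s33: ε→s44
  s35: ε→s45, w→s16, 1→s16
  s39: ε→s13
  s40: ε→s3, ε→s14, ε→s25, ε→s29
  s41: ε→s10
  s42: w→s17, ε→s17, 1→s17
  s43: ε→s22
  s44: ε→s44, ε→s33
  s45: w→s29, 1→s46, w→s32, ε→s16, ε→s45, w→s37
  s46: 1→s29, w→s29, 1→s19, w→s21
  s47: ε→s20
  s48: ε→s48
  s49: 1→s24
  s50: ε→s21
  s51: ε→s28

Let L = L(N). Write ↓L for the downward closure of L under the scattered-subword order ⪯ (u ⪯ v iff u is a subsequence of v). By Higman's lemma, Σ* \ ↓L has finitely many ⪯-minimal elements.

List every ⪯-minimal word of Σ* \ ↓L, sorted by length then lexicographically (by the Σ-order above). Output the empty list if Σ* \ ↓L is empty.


|Q|=52, |F|=8, |δ|=85 (44 ε).
min D↑ (7 st, q0=0, F={5}): 0:w→1,1→0 1:w→1,1→2 2:w→3,1→4 3:w→5,1→3 4:w→3,1→6 5:w→5,1→5 6:w→3,1→3.
'w1ww': N↓-sim [27, 24, 20, 14, 2] end={s17,s42} rej; 4/4 single-dels accept.
'w1111w': N↓-sim [27, 24, 20, 18, 14, 11, 2] end={s17,s42} — reject; 6/6 deletions ∈↓L.
2 words, ⪯-incomp.

min(Σ*\↓L) = [w1ww, w1111w].


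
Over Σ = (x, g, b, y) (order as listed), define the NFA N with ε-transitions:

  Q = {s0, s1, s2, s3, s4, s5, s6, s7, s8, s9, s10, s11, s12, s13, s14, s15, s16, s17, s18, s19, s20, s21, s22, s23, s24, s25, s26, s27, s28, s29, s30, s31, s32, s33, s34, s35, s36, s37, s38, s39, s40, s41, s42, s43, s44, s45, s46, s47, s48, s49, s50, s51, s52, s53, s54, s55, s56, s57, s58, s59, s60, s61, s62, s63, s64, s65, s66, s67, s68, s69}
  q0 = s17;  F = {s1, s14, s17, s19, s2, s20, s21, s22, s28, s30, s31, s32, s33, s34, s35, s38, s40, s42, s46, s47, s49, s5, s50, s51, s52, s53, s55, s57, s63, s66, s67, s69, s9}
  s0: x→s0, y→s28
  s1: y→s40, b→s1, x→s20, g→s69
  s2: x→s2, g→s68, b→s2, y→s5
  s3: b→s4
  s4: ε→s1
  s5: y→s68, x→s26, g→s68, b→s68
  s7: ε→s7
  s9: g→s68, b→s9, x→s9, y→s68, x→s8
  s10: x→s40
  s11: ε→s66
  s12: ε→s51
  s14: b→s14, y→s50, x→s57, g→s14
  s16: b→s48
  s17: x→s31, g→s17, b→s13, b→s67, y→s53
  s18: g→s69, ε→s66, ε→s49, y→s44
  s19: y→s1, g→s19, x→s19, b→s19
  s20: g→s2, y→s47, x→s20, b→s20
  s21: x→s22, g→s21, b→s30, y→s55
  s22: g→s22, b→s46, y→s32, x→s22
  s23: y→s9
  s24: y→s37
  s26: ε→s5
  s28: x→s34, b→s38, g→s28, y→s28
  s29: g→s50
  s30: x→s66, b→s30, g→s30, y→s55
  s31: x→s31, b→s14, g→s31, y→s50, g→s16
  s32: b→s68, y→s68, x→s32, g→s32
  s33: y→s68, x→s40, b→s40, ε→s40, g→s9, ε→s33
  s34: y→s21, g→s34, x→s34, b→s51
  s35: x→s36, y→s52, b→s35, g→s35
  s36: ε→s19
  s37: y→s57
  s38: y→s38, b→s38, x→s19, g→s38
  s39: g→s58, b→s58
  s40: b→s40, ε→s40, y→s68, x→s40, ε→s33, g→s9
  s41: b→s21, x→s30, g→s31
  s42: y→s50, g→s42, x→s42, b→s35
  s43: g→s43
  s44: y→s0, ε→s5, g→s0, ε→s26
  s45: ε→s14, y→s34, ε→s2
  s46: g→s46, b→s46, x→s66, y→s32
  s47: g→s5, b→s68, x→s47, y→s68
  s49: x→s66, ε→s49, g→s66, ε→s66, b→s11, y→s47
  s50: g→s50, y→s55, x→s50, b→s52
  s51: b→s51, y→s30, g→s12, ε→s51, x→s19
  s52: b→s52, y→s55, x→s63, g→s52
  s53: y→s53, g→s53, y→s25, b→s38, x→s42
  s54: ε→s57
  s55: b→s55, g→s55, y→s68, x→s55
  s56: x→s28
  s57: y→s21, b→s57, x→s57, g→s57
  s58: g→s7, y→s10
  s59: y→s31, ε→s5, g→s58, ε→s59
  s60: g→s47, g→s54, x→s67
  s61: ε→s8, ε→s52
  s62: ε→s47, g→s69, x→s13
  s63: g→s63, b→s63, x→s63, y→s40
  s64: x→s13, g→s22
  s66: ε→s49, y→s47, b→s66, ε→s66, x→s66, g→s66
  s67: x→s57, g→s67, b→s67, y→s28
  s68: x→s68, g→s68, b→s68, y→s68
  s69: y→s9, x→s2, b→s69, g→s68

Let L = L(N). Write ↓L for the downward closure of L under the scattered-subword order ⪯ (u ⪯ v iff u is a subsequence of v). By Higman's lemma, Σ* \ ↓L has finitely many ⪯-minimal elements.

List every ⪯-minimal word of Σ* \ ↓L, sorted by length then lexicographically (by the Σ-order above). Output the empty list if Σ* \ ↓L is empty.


|Q|=70, |F|=33, |δ|=199 (27 ε).
min D↑ (32 st, q0=0, F={17}): 0:x→1,g→0,b→2,y→3 1:x→1,g→1,b→4,y→5 2:x→6,g→2,b→2,y→7 3:x→8,g→3,b→9,y→3 4:x→6,g→4,b→4,y→5 5:x→5,g→5,b→10,y→11 6:x→6,g→6,b→6,y→12 7:x→13,g→7,b→9,y→7 8:x→8,g→8,b→14,y→5 9:x→15,g→9,b→9,y→9 10:x→16,g→10,b→10,y→11 11:x→11,g→11,b→11,y→17 12:x→18,g→12,b→19,y→11 13:x→13,g→13,b→20,y→12 14:x→15,g→14,b→14,y→10 15:x→15,g→15,b→15,y→21 16:x→16,g→16,b→16,y→22 17:x→17,g→17,b→17,y→17 18:x→18,g→18,b→23,y→24 19:x→25,g→19,b→19,y→11 20:x→15,g→20,b→20,y→19 21:x→26,g→27,b→21,y→22 22:x→22,g→28,b→22,y→17 23:x→25,g→23,b→23,y→24 24:x→24,g→24,b→17,y→17 25:x→25,g→25,b→25,y→29 26:x→26,g→30,b→26,y→29 27:x→30,g→17,b→27,y→28 28:x→28,g→17,b→28,y→17 29:x→29,g→31,b→17,y→17 30:x→30,g→17,b→30,y→31 31:x→31,g→17,b→17,y→17 [Hopcroft].
'xyyy': N↓-sim [43, 36, 24, 10, 1] end={s68} rej; 4/4 del acc.
'bxyxyb': N↓-sim [43, 37, 30, 21, 17, 5, 1] end={s68} rej; 6/6 single-dels accept.
'ybxygg': N↓-sim [43, 35, 27, 20, 12, 7, 1] end={s68} rej; 6/6 del acc.
3 words, ⪯-incomp.

A = [xyyy, bxyxyb, ybxygg].


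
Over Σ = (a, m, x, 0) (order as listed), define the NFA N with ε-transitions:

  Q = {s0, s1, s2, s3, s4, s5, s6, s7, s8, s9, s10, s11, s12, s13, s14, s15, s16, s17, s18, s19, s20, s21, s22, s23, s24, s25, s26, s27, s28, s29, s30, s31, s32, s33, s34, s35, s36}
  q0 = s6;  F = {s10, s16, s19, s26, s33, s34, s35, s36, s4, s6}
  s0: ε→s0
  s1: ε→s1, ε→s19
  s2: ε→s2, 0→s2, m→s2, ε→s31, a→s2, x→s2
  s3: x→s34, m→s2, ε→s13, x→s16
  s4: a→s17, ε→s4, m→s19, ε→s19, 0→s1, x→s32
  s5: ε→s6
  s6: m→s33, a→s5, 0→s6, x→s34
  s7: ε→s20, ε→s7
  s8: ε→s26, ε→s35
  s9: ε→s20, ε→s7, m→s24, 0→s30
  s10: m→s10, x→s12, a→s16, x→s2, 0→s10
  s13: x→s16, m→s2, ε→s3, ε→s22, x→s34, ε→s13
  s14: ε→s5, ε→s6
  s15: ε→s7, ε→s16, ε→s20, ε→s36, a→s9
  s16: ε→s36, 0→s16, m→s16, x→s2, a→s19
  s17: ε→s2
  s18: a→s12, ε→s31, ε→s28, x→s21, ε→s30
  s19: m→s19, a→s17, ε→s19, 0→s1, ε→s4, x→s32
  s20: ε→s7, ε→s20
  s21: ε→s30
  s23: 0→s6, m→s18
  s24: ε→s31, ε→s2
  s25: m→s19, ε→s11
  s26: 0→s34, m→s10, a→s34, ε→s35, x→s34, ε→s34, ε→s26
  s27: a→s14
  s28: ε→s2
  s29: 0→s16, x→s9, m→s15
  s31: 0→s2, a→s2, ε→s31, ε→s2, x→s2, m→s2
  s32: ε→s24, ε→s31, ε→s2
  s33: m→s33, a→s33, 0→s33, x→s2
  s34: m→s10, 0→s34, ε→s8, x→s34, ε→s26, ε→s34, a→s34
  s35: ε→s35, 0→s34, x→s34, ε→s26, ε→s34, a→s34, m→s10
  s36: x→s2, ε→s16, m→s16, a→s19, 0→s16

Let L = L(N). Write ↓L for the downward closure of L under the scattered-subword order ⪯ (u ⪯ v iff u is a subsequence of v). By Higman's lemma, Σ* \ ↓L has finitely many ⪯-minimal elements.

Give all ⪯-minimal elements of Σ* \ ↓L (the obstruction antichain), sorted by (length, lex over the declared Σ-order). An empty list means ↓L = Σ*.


|Q|=37, |F|=10, |δ|=120 (53 ε).
min D↑ (7 st, q0=0, F={3}): 0:a→0,m→1,x→2,0→0 1:a→1,m→1,x→3,0→1 2:a→2,m→4,x→2,0→2 3:a→3,m→3,x→3,0→3 4:a→5,m→4,x→3,0→4 5:a→6,m→5,x→3,0→5 6:a→3,m→6,x→3,0→6.
'mx': N↓-sim [19, 13, 5] end={s12,s2,s24,s31,s32} rej; 2/2 deletions ∈↓L.
'xmaaa': run [19, 16, 12, 10, 8, 3] end={s17,s2,s31} rej; 5/5 del acc.
2 minimals (antichain).

A = [mx, xmaaa].


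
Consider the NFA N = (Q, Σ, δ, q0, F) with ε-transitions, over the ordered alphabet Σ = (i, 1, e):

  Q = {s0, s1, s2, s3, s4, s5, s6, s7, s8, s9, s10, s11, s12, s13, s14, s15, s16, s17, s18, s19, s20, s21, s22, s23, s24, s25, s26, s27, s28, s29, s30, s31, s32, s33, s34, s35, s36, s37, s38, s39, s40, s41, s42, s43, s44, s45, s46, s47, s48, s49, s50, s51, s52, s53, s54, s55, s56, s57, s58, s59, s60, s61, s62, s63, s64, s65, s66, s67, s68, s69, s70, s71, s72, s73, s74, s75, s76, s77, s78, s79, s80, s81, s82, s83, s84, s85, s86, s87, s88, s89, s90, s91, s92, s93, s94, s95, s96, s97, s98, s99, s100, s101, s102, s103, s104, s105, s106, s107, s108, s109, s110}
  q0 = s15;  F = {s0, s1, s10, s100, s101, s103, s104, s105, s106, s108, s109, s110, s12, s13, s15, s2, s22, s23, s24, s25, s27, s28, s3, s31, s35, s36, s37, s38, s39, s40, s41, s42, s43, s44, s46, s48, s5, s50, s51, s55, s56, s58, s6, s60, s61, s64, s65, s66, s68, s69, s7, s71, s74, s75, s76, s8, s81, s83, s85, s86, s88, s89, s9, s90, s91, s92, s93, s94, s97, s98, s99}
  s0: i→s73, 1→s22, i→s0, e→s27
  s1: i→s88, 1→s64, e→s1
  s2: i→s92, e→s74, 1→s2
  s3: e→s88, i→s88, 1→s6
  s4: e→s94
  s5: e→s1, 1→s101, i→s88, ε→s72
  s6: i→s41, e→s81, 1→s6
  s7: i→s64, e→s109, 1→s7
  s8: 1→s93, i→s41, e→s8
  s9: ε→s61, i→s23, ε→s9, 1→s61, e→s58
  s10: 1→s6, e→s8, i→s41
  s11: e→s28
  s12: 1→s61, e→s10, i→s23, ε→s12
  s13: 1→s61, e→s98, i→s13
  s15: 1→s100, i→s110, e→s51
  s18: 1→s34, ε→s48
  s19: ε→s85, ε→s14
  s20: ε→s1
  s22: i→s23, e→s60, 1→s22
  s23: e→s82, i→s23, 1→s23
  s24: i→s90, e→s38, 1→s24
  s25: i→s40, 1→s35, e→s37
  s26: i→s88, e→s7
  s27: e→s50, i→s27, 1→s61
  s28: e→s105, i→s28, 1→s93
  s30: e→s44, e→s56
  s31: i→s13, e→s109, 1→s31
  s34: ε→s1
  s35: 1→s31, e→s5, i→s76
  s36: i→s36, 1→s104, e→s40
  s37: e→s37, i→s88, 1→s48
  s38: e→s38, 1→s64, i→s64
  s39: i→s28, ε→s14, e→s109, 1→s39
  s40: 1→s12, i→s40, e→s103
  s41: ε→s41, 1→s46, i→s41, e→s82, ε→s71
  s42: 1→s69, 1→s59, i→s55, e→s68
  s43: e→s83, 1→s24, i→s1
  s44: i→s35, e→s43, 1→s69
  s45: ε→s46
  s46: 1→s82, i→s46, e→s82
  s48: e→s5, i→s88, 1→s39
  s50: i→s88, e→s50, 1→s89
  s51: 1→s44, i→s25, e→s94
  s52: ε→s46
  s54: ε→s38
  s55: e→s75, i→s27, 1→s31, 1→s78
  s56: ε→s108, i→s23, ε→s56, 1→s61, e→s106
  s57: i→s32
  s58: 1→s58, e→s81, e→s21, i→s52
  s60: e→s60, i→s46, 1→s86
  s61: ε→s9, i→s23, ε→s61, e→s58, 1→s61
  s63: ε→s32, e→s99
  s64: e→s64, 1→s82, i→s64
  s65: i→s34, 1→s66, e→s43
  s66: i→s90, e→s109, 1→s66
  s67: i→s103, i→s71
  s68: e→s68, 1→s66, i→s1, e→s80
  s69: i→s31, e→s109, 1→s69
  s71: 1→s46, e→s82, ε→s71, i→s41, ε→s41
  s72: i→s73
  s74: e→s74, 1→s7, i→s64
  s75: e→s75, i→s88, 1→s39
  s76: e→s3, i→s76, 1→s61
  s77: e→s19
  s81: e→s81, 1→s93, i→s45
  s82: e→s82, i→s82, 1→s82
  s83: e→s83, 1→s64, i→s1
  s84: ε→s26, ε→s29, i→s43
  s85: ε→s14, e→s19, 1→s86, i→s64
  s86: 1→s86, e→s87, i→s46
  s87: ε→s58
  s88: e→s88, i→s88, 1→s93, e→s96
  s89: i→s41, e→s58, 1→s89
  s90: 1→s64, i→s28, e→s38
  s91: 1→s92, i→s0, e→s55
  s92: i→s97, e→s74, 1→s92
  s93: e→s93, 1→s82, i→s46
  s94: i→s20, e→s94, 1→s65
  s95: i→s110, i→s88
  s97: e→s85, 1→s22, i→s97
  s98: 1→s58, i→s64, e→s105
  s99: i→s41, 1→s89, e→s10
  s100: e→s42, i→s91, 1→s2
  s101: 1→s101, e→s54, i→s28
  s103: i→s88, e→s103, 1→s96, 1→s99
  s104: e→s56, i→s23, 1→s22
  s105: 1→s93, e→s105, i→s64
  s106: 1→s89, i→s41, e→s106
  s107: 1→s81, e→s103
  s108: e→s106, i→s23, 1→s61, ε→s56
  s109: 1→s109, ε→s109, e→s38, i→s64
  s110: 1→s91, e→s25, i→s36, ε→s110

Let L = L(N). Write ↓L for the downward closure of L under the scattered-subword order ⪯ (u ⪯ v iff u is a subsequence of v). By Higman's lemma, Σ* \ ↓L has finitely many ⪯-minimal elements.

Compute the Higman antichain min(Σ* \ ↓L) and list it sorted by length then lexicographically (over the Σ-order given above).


A = [ii1ie, 11ei1, eei11, e1ee11].

|Q|=111, |F|=71, |δ|=270 (29 ε).
min D↑ (69 st, q0=0, F={43}): 0:i→1,1→2,e→3 1:i→4,1→5,e→6 2:i→5,1→7,e→8 3:i→6,1→9,e→10 4:i→4,1→11,e→12 5:i→13,1→14,e→15 6:i→12,1→16,e→17 7:i→14,1→7,e→18 8:i→15,1→19,e→20 9:i→16,1→19,e→21 10:i→22,1→23,e→10 11:i→24,1→25,e→26 12:i→12,1→27,e→28 13:i→13,1→25,e→29 14:i→30,1→14,e→18 15:i→29,1→31,e→32 16:i→33,1→31,e→34 17:i→35,1→36,e→17 18:i→37,1→38,e→18 19:i→31,1→19,e→39 20:i→22,1→40,e→20 21:i→22,1→41,e→42 22:i→35,1→37,e→22 23:i→22,1→40,e→21 24:i→24,1→24,e→43 25:i→24,1→25,e→44 26:i→24,1→45,e→46 27:i→24,1→45,e→47 28:i→35,1→48,e→28 29:i→29,1→45,e→49 30:i→30,1→25,e→50 31:i→51,1→31,e→39 32:i→35,1→52,e→32 33:i→33,1→45,e→53 34:i→35,1→54,e→22 35:i→35,1→55,e→35 36:i→35,1→52,e→34 37:i→37,1→43,e→37 38:i→37,1→38,e→39 39:i→37,1→39,e→56 40:i→57,1→40,e→39 41:i→57,1→41,e→56 42:i→22,1→37,e→42 43:i→43,1→43,e→43 44:i→58,1→59,e→44 45:i→24,1→45,e→60 46:i→61,1→62,e→46 47:i→61,1→63,e→64 48:i→61,1→62,e→47 49:i→35,1→62,e→49 50:i→37,1→59,e→50 51:i→51,1→45,e→65 52:i→66,1→52,e→39 53:i→35,1→63,e→35 54:i→66,1→54,e→56 55:i→58,1→43,e→55 56:i→37,1→37,e→56 57:i→66,1→37,e→56 58:i→58,1→43,e→43 59:i→58,1→59,e→60 60:i→58,1→60,e→67 61:i→61,1→58,e→43 62:i→61,1→62,e→60 63:i→61,1→63,e→67 64:i→61,1→55,e→64 65:i→37,1→60,e→68 66:i→66,1→55,e→68 67:i→58,1→55,e→67 68:i→37,1→55,e→68.
'ii1ie': N↓-sim [87, 71, 47, 28, 7, 1] end={s82} ∉↓L; 5/5 deletions ∈↓L.
'11ei1': |S_i|=[87, 77, 44, 22, 5, 1] end={s82} — reject; 5/5 single-dels accept.
'eei11': |S_i|=[87, 76, 56, 18, 4, 1] end={s82} rej; 5/5 del acc.
'e1ee11': run [87, 76, 55, 33, 17, 4, 1] end={s82} rej; 6/6 deletions ∈↓L.
4 obstructions.
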